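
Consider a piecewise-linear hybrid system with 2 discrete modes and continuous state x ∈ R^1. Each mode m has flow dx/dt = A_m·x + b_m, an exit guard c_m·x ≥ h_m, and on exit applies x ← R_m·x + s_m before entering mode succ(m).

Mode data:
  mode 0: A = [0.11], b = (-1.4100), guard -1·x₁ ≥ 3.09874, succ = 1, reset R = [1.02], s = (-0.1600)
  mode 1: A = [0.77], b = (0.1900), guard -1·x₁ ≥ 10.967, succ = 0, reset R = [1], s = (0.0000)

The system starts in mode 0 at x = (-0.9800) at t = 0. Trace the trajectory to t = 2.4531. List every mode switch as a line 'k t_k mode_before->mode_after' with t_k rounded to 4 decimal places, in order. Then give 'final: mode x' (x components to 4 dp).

Mode 0: guard c·x = 3.0987 hit at Δt = 1.2986 (t = 1.2986), x⁻ = (-3.0987) → reset → x⁺ = (-3.3207), jump to mode 1
Mode 1: flow for 1.1545 to horizon, guard not reached → x = (-7.7245)

1 1.2986 0->1
final: 1 -7.7245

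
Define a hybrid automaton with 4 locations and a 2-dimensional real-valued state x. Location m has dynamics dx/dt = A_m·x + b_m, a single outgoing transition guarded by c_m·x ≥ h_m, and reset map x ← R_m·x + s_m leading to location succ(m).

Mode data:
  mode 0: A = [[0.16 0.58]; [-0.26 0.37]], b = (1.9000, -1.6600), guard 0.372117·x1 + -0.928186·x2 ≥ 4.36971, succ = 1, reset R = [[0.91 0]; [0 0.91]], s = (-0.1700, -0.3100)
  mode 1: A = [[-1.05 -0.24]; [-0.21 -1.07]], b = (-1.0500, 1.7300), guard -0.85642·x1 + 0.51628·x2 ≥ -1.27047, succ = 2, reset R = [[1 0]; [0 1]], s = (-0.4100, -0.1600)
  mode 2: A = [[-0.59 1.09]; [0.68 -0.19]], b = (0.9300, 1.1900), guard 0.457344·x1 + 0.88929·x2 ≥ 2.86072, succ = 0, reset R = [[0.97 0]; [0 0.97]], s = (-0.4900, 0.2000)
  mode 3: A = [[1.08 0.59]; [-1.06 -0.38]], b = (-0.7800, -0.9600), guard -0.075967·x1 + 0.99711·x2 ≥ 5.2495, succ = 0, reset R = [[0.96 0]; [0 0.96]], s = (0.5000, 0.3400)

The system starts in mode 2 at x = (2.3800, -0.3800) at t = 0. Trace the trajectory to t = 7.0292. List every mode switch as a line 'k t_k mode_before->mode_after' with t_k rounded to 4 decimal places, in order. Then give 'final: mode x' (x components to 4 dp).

Mode 2: guard c·x = 2.8607 hit at Δt = 0.8363 (t = 0.8363), x⁻ = (2.6692, 1.8441) → reset → x⁺ = (2.0991, 1.9888), jump to mode 0
Mode 0: guard c·x = 4.3697 hit at Δt = 1.5318 (t = 2.3681), x⁻ = (6.3100, -2.1781) → reset → x⁺ = (5.5721, -2.2920), jump to mode 1
Mode 1: guard c·x = -1.2705 hit at Δt = 1.0004 (t = 3.3685), x⁻ = (1.4298, -0.0891) → reset → x⁺ = (1.0198, -0.2491), jump to mode 2
Mode 2: guard c·x = 2.8607 hit at Δt = 1.1593 (t = 4.5278), x⁻ = (2.2170, 2.0767) → reset → x⁺ = (1.6605, 2.2144), jump to mode 0
Mode 0: guard c·x = 4.3697 hit at Δt = 1.6701 (t = 6.1980), x⁻ = (6.3934, -2.1446) → reset → x⁺ = (5.6480, -2.2616), jump to mode 1
Mode 1: flow for 0.8312 to horizon, guard not reached → x = (1.9220, -0.3562)

1 0.8363 2->0
2 2.3681 0->1
3 3.3685 1->2
4 4.5278 2->0
5 6.1980 0->1
final: 1 1.9220 -0.3562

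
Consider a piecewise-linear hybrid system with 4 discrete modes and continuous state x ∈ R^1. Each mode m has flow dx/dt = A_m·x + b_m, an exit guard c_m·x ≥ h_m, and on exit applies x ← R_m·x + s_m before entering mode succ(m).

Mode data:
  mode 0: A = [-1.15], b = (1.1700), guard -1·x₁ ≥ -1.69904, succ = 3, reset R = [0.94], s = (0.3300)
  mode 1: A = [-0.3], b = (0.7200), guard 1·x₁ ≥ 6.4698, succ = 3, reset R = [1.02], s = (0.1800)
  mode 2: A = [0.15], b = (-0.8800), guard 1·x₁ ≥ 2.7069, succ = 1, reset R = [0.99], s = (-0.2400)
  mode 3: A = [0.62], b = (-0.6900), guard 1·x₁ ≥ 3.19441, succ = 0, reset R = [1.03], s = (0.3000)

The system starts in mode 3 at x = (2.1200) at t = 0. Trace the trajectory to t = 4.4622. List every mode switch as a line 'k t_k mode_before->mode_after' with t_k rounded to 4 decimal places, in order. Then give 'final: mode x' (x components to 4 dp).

Mode 3: guard c·x = 3.1944 hit at Δt = 1.1710 (t = 1.1710), x⁻ = (3.1944) → reset → x⁺ = (3.5902), jump to mode 0
Mode 0: guard c·x = -1.6990 hit at Δt = 1.1550 (t = 2.3260), x⁻ = (1.6990) → reset → x⁺ = (1.9271), jump to mode 3
Mode 3: guard c·x = 3.1944 hit at Δt = 1.5139 (t = 3.8400), x⁻ = (3.1944) → reset → x⁺ = (3.5902), jump to mode 0
Mode 0: flow for 0.6222 to horizon, guard not reached → x = (2.2753)

1 1.1710 3->0
2 2.3260 0->3
3 3.8400 3->0
final: 0 2.2753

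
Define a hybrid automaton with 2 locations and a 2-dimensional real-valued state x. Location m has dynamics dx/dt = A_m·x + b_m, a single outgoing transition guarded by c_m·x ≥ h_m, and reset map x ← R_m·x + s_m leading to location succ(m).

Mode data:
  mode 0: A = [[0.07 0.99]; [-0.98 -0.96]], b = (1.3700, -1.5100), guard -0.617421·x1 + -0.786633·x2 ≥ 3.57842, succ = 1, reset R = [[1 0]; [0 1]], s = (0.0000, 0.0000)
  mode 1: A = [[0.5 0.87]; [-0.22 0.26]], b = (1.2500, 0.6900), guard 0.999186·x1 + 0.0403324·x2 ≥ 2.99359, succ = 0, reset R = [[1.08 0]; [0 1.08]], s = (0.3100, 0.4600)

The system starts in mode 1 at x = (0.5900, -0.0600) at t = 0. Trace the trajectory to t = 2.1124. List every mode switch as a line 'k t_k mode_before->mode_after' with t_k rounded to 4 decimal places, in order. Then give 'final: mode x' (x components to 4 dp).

Mode 1: guard c·x = 2.9936 hit at Δt = 1.0734 (t = 1.0734), x⁻ = (2.9823, 0.3413) → reset → x⁺ = (3.5308, 0.8286), jump to mode 0
Mode 0: flow for 1.0390 to horizon, guard not reached → x = (3.6652, -3.2297)

1 1.0734 1->0
final: 0 3.6652 -3.2297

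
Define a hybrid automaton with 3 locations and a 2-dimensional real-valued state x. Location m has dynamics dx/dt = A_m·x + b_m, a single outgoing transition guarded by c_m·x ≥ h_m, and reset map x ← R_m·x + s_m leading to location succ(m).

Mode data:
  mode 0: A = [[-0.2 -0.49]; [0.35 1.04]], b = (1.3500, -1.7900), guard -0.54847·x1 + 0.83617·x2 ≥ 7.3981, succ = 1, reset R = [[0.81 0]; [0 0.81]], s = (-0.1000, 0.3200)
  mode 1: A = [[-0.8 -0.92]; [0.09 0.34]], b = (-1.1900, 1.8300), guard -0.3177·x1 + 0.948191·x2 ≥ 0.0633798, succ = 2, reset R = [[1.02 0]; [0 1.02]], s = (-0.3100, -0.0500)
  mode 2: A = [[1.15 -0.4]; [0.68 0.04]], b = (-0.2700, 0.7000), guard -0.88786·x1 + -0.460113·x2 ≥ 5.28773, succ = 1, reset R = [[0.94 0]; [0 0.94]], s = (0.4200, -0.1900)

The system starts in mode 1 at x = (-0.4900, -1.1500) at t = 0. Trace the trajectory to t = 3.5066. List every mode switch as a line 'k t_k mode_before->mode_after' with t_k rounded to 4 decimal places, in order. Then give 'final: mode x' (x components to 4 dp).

1 0.6498 1->2
2 2.0676 2->1
3 3.0613 1->2
final: 2 -3.9518 -1.3349

Mode 1: guard c·x = 0.0634 hit at Δt = 0.6498 (t = 0.6498), x⁻ = (-0.6065, -0.1364) → reset → x⁺ = (-0.9286, -0.1891), jump to mode 2
Mode 2: guard c·x = 5.2877 hit at Δt = 1.4178 (t = 2.0676), x⁻ = (-5.0923, -1.6659) → reset → x⁺ = (-4.3667, -1.7560), jump to mode 1
Mode 1: guard c·x = 0.0634 hit at Δt = 0.9937 (t = 3.0613), x⁻ = (-2.0544, -0.6215) → reset → x⁺ = (-2.4054, -0.6839), jump to mode 2
Mode 2: flow for 0.4453 to horizon, guard not reached → x = (-3.9518, -1.3349)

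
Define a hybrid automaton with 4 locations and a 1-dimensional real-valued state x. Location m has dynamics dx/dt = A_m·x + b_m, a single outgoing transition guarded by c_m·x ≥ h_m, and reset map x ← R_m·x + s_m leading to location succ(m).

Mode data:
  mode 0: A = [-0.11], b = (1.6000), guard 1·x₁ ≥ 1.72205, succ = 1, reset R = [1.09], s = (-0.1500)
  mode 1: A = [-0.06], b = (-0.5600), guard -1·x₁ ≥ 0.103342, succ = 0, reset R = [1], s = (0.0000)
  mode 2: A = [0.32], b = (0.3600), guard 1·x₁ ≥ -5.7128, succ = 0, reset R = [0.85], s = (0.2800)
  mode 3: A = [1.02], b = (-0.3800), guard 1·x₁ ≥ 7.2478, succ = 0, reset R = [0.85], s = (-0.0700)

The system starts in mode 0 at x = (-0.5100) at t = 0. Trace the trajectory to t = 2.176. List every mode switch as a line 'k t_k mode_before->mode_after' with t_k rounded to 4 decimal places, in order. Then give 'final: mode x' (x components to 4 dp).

1 1.4588 0->1
final: 1 1.2612

Mode 0: guard c·x = 1.7221 hit at Δt = 1.4588 (t = 1.4588), x⁻ = (1.7221) → reset → x⁺ = (1.7270), jump to mode 1
Mode 1: flow for 0.7172 to horizon, guard not reached → x = (1.2612)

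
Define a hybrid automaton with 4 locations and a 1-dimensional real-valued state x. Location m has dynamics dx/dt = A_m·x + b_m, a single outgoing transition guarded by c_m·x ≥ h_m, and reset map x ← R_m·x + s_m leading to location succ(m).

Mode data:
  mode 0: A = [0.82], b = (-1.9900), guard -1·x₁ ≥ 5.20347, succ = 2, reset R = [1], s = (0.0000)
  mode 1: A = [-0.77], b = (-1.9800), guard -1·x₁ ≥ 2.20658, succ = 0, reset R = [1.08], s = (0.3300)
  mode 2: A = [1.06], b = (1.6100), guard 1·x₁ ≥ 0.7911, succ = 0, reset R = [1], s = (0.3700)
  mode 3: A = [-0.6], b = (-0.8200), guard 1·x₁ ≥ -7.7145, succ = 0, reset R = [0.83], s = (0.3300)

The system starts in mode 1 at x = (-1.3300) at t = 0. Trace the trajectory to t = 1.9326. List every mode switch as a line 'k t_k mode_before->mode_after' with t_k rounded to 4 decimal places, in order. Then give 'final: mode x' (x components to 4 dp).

Mode 1: guard c·x = 2.2066 hit at Δt = 1.5903 (t = 1.5903), x⁻ = (-2.2066) → reset → x⁺ = (-2.0531), jump to mode 0
Mode 0: flow for 0.3423 to horizon, guard not reached → x = (-3.5047)

1 1.5903 1->0
final: 0 -3.5047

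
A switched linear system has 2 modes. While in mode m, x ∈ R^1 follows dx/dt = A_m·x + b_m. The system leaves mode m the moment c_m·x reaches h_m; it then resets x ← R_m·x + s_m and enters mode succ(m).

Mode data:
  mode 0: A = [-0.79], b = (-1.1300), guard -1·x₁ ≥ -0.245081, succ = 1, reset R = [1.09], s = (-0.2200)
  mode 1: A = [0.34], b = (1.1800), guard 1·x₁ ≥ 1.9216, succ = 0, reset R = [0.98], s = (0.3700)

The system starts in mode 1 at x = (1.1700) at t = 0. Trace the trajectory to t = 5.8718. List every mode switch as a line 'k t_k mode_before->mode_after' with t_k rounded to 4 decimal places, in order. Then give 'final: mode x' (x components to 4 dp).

Mode 1: guard c·x = 1.9216 hit at Δt = 0.4415 (t = 0.4415), x⁻ = (1.9216) → reset → x⁺ = (2.2532), jump to mode 0
Mode 0: guard c·x = -0.2451 hit at Δt = 0.9972 (t = 1.4387), x⁻ = (0.2451) → reset → x⁺ = (0.0471), jump to mode 1
Mode 1: guard c·x = 1.9216 hit at Δt = 1.2563 (t = 2.6950), x⁻ = (1.9216) → reset → x⁺ = (2.2532), jump to mode 0
Mode 0: guard c·x = -0.2451 hit at Δt = 0.9972 (t = 3.6922), x⁻ = (0.2451) → reset → x⁺ = (0.0471), jump to mode 1
Mode 1: guard c·x = 1.9216 hit at Δt = 1.2563 (t = 4.9485), x⁻ = (1.9216) → reset → x⁺ = (2.2532), jump to mode 0
Mode 0: flow for 0.9233 to horizon, guard not reached → x = (0.3458)

1 0.4415 1->0
2 1.4387 0->1
3 2.6950 1->0
4 3.6922 0->1
5 4.9485 1->0
final: 0 0.3458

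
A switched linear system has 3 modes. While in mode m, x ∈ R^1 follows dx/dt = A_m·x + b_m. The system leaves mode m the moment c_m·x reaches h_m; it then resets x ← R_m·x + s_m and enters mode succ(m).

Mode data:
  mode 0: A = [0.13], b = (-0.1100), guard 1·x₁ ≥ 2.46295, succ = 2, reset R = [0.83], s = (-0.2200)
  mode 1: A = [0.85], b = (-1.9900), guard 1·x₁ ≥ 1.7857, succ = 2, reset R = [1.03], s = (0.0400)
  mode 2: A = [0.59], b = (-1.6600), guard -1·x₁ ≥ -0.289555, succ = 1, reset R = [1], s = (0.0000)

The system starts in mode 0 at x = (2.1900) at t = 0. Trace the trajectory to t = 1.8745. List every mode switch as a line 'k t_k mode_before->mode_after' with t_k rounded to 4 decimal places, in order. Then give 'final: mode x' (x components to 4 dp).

Mode 0: guard c·x = 2.4630 hit at Δt = 1.4224 (t = 1.4224), x⁻ = (2.4629) → reset → x⁺ = (1.8242), jump to mode 2
Mode 2: flow for 0.4521 to horizon, guard not reached → x = (1.5218)

1 1.4224 0->2
final: 2 1.5218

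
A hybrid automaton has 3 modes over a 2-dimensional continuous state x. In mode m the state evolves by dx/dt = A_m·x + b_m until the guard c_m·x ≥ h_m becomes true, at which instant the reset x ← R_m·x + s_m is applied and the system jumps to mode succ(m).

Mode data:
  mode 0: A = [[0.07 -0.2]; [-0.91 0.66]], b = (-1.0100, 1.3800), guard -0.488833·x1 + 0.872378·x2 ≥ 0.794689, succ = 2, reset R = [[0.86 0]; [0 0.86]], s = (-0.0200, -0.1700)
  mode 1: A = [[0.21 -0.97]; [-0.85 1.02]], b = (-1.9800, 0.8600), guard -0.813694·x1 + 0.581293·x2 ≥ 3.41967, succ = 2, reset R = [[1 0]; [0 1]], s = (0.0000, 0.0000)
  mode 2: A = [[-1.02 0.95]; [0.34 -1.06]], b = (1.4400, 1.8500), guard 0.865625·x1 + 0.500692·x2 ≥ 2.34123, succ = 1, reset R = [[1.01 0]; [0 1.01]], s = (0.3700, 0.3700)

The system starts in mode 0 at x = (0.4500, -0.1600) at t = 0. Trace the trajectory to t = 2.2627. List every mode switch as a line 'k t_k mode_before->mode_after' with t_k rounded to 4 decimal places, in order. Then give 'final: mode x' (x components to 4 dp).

Mode 0: guard c·x = 0.7947 hit at Δt = 0.6552 (t = 0.6552), x⁻ = (-0.2379, 0.7776) → reset → x⁺ = (-0.2246, 0.4988), jump to mode 2
Mode 2: guard c·x = 2.3412 hit at Δt = 1.2094 (t = 1.8646), x⁻ = (1.7532, 1.6449) → reset → x⁺ = (2.1407, 2.0314), jump to mode 1
Mode 1: flow for 0.3981 to horizon, guard not reached → x = (0.5496, 2.8717)

1 0.6552 0->2
2 1.8646 2->1
final: 1 0.5496 2.8717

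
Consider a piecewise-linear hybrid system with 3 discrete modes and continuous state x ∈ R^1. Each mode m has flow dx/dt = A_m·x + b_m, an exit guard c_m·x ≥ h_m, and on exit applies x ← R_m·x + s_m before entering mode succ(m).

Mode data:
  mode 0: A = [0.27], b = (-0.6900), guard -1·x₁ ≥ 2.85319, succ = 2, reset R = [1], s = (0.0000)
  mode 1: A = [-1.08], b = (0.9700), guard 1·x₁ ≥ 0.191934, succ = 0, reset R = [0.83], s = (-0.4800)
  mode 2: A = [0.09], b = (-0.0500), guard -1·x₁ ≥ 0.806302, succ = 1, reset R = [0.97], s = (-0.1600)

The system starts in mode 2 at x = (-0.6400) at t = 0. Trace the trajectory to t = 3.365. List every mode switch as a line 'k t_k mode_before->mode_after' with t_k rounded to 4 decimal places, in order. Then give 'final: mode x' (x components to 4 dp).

Mode 2: guard c·x = 0.8063 hit at Δt = 1.4471 (t = 1.4471), x⁻ = (-0.8063) → reset → x⁺ = (-0.9421), jump to mode 1
Mode 1: guard c·x = 0.1919 hit at Δt = 0.8868 (t = 2.3339), x⁻ = (0.1919) → reset → x⁺ = (-0.3207), jump to mode 0
Mode 0: flow for 1.0311 to horizon, guard not reached → x = (-1.2440)

1 1.4471 2->1
2 2.3339 1->0
final: 0 -1.2440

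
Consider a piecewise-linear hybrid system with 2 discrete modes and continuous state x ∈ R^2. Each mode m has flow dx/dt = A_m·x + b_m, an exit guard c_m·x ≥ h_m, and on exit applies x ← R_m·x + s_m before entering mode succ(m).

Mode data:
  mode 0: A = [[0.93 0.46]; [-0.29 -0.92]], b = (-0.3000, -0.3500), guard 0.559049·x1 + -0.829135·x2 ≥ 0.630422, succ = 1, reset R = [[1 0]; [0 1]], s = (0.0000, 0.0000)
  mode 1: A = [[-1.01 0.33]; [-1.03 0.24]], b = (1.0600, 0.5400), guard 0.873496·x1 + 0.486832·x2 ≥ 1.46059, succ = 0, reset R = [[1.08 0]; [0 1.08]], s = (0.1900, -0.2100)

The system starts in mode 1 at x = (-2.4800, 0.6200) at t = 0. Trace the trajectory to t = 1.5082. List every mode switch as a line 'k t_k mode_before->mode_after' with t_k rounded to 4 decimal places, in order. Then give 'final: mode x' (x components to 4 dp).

Mode 1: guard c·x = 1.4606 hit at Δt = 1.0206 (t = 1.0206), x⁻ = (0.2069, 2.6289) → reset → x⁺ = (0.4135, 2.6292), jump to mode 0
Mode 0: flow for 0.4876 to horizon, guard not reached → x = (1.0475, 1.4556)

1 1.0206 1->0
final: 0 1.0475 1.4556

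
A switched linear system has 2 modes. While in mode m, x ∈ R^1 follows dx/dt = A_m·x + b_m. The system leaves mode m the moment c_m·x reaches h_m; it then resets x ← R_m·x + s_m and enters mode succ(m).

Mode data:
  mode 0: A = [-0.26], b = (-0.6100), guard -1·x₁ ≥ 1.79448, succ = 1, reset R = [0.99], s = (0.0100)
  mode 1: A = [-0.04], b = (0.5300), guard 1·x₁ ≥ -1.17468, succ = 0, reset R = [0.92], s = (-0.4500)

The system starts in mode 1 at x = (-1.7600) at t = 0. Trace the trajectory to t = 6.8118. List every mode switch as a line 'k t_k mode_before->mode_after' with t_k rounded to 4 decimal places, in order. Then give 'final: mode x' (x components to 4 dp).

Mode 1: guard c·x = -1.1747 hit at Δt = 0.9944 (t = 0.9944), x⁻ = (-1.1747) → reset → x⁺ = (-1.5307), jump to mode 0
Mode 0: guard c·x = 1.7945 hit at Δt = 1.5030 (t = 2.4974), x⁻ = (-1.7945) → reset → x⁺ = (-1.7665), jump to mode 1
Mode 1: guard c·x = -1.1747 hit at Δt = 1.0053 (t = 3.5027), x⁻ = (-1.1747) → reset → x⁺ = (-1.5307), jump to mode 0
Mode 0: guard c·x = 1.7945 hit at Δt = 1.5030 (t = 5.0057), x⁻ = (-1.7945) → reset → x⁺ = (-1.7665), jump to mode 1
Mode 1: guard c·x = -1.1747 hit at Δt = 1.0053 (t = 6.0110), x⁻ = (-1.1747) → reset → x⁺ = (-1.5307), jump to mode 0
Mode 0: flow for 0.8008 to horizon, guard not reached → x = (-1.6840)

1 0.9944 1->0
2 2.4974 0->1
3 3.5027 1->0
4 5.0057 0->1
5 6.0110 1->0
final: 0 -1.6840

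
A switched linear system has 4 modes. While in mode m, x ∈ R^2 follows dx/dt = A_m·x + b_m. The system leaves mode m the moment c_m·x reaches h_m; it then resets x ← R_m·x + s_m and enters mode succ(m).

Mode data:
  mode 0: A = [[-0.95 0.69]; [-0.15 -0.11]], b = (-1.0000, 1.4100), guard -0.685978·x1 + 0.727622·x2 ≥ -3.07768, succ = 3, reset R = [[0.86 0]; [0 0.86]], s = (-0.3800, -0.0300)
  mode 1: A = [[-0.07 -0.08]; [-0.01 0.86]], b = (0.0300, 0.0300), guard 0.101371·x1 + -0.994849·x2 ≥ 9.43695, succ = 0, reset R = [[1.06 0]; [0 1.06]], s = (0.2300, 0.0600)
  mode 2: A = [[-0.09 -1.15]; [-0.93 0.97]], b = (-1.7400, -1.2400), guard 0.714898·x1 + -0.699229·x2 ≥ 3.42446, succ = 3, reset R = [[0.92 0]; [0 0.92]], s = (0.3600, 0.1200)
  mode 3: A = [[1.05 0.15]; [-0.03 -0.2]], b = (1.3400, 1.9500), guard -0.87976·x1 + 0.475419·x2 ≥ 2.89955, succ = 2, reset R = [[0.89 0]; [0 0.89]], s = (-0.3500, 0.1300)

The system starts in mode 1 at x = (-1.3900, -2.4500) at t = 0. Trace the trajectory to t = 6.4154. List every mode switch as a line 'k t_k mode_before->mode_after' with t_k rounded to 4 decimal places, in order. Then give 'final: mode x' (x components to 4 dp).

Mode 1: guard c·x = 9.4369 hit at Δt = 1.5982 (t = 1.5982), x⁻ = (-0.5598, -9.5429) → reset → x⁺ = (-0.3634, -10.0554), jump to mode 0
Mode 0: guard c·x = -3.0777 hit at Δt = 0.7426 (t = 2.3408), x⁻ = (-3.9924, -7.9937) → reset → x⁺ = (-3.8135, -6.9046), jump to mode 3
Mode 3: guard c·x = 2.8996 hit at Δt = 0.4950 (t = 2.8358), x⁻ = (-6.1412, -5.2654) → reset → x⁺ = (-5.8157, -4.5562), jump to mode 2
Mode 2: guard c·x = 3.4245 hit at Δt = 0.8452 (t = 3.6810), x⁻ = (-1.8565, -6.7956) → reset → x⁺ = (-1.3480, -6.1319), jump to mode 3
Mode 3: guard c·x = 2.8996 hit at Δt = 1.5576 (t = 5.2386), x⁻ = (-4.2563, -1.7773) → reset → x⁺ = (-4.1381, -1.4518), jump to mode 2
Mode 2: flow for 1.1768 to horizon, guard not reached → x = (-5.2779, 1.5291)

1 1.5982 1->0
2 2.3408 0->3
3 2.8358 3->2
4 3.6810 2->3
5 5.2386 3->2
final: 2 -5.2779 1.5291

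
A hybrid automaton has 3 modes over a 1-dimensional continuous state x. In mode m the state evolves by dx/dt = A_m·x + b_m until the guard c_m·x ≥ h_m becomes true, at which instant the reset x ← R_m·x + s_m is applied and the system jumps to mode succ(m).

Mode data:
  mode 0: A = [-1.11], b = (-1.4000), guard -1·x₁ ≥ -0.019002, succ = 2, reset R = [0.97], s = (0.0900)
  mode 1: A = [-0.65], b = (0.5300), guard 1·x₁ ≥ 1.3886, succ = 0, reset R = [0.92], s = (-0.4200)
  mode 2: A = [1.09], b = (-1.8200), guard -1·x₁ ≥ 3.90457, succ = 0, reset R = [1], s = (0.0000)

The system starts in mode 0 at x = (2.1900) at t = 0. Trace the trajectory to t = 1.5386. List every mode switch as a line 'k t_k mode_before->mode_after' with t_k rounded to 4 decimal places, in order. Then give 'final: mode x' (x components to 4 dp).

1 0.8934 0->2
final: 2 -1.4846

Mode 0: guard c·x = -0.0190 hit at Δt = 0.8934 (t = 0.8934), x⁻ = (0.0190) → reset → x⁺ = (0.1084), jump to mode 2
Mode 2: flow for 0.6452 to horizon, guard not reached → x = (-1.4846)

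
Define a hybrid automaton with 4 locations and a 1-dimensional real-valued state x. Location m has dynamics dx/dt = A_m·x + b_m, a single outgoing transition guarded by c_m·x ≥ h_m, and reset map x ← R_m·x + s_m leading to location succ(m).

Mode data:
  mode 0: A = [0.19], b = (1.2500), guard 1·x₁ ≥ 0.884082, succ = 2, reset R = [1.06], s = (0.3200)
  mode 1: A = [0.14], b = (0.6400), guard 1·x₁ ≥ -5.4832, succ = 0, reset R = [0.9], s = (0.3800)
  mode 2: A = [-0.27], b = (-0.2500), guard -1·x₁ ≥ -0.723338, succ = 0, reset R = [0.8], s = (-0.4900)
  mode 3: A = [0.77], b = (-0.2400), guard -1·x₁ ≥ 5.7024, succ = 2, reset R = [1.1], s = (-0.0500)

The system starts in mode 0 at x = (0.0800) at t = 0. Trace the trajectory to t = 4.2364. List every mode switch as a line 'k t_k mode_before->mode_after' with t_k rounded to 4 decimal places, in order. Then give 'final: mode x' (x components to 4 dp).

Mode 0: guard c·x = 0.8841 hit at Δt = 0.6000 (t = 0.6000), x⁻ = (0.8841) → reset → x⁺ = (1.2571), jump to mode 2
Mode 2: guard c·x = -0.7233 hit at Δt = 1.0385 (t = 1.6385), x⁻ = (0.7233) → reset → x⁺ = (0.0887), jump to mode 0
Mode 0: guard c·x = 0.8841 hit at Δt = 0.5932 (t = 2.2317), x⁻ = (0.8841) → reset → x⁺ = (1.2571), jump to mode 2
Mode 2: guard c·x = -0.7233 hit at Δt = 1.0385 (t = 3.2702), x⁻ = (0.7233) → reset → x⁺ = (0.0887), jump to mode 0
Mode 0: guard c·x = 0.8841 hit at Δt = 0.5932 (t = 3.8633), x⁻ = (0.8841) → reset → x⁺ = (1.2571), jump to mode 2
Mode 2: flow for 0.3731 to horizon, guard not reached → x = (1.0479)

1 0.6000 0->2
2 1.6385 2->0
3 2.2317 0->2
4 3.2702 2->0
5 3.8633 0->2
final: 2 1.0479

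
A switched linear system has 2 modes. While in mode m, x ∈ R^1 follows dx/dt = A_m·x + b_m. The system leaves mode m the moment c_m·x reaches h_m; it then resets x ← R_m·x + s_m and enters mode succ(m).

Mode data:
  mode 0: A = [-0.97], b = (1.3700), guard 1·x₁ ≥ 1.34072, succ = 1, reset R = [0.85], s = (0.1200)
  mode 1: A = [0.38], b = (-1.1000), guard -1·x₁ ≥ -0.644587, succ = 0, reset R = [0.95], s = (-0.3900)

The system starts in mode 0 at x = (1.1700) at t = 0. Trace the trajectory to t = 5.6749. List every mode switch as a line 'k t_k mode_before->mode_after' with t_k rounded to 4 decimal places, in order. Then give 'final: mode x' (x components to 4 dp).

1 1.2564 0->1
2 2.0966 1->0
3 4.9934 0->1
final: 1 0.7763

Mode 0: guard c·x = 1.3407 hit at Δt = 1.2564 (t = 1.2564), x⁻ = (1.3407) → reset → x⁺ = (1.2596), jump to mode 1
Mode 1: guard c·x = -0.6446 hit at Δt = 0.8402 (t = 2.0966), x⁻ = (0.6446) → reset → x⁺ = (0.2224), jump to mode 0
Mode 0: guard c·x = 1.3407 hit at Δt = 2.8968 (t = 4.9934), x⁻ = (1.3407) → reset → x⁺ = (1.2596), jump to mode 1
Mode 1: flow for 0.6815 to horizon, guard not reached → x = (0.7763)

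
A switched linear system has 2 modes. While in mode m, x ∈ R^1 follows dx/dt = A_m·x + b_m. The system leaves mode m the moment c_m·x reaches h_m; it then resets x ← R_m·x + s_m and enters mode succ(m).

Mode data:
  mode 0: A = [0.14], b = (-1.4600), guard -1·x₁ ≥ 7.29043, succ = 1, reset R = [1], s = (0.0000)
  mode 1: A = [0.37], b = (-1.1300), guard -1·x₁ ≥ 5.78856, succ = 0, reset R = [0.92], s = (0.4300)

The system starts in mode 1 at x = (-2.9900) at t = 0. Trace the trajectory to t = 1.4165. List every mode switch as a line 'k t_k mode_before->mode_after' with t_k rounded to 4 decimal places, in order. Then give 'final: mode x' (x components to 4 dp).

1 1.0284 1->0
final: 0 -5.7511

Mode 1: guard c·x = 5.7886 hit at Δt = 1.0284 (t = 1.0284), x⁻ = (-5.7886) → reset → x⁺ = (-4.8955), jump to mode 0
Mode 0: flow for 0.3881 to horizon, guard not reached → x = (-5.7511)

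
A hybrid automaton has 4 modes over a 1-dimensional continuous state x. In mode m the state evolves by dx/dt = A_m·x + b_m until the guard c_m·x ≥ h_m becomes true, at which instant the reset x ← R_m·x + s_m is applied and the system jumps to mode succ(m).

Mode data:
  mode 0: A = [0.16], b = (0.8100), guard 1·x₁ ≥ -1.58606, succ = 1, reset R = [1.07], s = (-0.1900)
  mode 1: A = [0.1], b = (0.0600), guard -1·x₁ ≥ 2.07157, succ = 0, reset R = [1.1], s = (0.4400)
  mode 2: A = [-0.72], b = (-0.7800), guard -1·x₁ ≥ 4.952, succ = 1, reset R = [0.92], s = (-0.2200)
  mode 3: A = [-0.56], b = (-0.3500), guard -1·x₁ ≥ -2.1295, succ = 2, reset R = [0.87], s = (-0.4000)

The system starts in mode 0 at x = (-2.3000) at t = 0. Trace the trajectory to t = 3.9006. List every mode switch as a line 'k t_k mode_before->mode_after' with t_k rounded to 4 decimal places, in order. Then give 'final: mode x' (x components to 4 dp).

1 1.4367 0->1
2 2.7762 1->0
3 3.2478 0->1
final: 1 -1.9739

Mode 0: guard c·x = -1.5861 hit at Δt = 1.4367 (t = 1.4367), x⁻ = (-1.5861) → reset → x⁺ = (-1.8871), jump to mode 1
Mode 1: guard c·x = 2.0716 hit at Δt = 1.3395 (t = 2.7762), x⁻ = (-2.0716) → reset → x⁺ = (-1.8387), jump to mode 0
Mode 0: guard c·x = -1.5861 hit at Δt = 0.4716 (t = 3.2478), x⁻ = (-1.5861) → reset → x⁺ = (-1.8871), jump to mode 1
Mode 1: flow for 0.6528 to horizon, guard not reached → x = (-1.9739)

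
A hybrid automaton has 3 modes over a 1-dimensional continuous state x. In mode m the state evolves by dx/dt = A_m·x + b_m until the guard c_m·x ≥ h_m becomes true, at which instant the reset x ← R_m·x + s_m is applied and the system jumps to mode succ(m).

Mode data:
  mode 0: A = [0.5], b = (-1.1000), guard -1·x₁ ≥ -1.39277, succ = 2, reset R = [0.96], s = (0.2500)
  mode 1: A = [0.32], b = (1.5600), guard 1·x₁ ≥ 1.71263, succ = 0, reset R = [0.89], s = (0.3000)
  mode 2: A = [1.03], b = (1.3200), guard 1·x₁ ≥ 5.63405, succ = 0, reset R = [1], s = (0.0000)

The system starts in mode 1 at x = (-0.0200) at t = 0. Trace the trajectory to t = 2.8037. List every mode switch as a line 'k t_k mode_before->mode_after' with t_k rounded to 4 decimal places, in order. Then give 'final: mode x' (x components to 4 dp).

1 0.9537 1->0
2 2.4830 0->2
final: 2 2.7098

Mode 1: guard c·x = 1.7126 hit at Δt = 0.9537 (t = 0.9537), x⁻ = (1.7126) → reset → x⁺ = (1.8242), jump to mode 0
Mode 0: guard c·x = -1.3928 hit at Δt = 1.5293 (t = 2.4830), x⁻ = (1.3928) → reset → x⁺ = (1.5871), jump to mode 2
Mode 2: flow for 0.3207 to horizon, guard not reached → x = (2.7098)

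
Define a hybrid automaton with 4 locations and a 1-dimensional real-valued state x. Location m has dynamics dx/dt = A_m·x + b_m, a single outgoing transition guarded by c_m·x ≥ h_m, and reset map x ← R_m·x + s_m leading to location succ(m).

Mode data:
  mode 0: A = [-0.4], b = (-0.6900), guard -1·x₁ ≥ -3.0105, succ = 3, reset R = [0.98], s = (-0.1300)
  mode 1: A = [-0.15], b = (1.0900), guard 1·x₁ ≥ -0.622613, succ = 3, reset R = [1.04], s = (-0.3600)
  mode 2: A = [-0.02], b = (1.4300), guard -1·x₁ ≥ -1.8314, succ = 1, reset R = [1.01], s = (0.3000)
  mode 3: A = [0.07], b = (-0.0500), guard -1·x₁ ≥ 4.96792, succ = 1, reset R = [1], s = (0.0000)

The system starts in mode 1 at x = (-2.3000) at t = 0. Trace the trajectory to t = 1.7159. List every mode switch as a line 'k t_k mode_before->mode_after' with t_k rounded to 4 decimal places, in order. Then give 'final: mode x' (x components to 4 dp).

1 1.2852 1->3
final: 3 -1.0602

Mode 1: guard c·x = -0.6226 hit at Δt = 1.2852 (t = 1.2852), x⁻ = (-0.6226) → reset → x⁺ = (-1.0075), jump to mode 3
Mode 3: flow for 0.4307 to horizon, guard not reached → x = (-1.0602)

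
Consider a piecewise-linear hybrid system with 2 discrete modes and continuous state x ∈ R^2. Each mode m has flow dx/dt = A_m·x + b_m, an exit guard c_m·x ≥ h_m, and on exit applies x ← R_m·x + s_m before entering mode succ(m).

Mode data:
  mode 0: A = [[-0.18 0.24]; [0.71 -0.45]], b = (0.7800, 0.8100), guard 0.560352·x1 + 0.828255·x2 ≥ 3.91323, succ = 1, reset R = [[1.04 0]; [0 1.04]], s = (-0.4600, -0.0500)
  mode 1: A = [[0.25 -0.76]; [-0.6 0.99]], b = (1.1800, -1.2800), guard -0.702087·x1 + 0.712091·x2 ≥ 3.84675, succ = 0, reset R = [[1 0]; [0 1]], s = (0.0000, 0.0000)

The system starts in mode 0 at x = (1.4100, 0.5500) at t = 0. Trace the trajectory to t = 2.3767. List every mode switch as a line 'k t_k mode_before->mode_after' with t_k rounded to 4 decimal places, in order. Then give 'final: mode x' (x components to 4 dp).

Mode 0: guard c·x = 3.9132 hit at Δt = 1.5850 (t = 1.5850), x⁻ = (2.7261, 2.8803) → reset → x⁺ = (2.3752, 2.9455), jump to mode 1
Mode 1: flow for 0.7917 to horizon, guard not reached → x = (1.8716, 3.3379)

1 1.5850 0->1
final: 1 1.8716 3.3379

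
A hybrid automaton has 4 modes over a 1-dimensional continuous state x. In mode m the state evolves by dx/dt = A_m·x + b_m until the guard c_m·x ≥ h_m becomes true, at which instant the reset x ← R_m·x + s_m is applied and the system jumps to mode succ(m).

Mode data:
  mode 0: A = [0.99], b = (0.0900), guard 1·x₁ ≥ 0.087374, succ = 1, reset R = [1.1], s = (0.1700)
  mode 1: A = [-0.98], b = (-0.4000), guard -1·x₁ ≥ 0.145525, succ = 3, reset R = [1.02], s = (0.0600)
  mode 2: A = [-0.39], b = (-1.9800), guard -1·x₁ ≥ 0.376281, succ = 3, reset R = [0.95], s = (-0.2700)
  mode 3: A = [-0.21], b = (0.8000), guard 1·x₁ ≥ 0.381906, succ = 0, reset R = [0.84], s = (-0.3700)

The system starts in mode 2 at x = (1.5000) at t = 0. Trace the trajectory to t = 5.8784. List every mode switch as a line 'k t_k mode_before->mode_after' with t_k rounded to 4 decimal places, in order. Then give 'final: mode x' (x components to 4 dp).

Mode 2: guard c·x = 0.3763 hit at Δt = 0.8612 (t = 0.8612), x⁻ = (-0.3763) → reset → x⁺ = (-0.6275), jump to mode 3
Mode 3: guard c·x = 0.3819 hit at Δt = 1.2291 (t = 2.0903), x⁻ = (0.3819) → reset → x⁺ = (-0.0492), jump to mode 0
Mode 0: guard c·x = 0.0874 hit at Δt = 1.4673 (t = 3.5576), x⁻ = (0.0874) → reset → x⁺ = (0.2661), jump to mode 1
Mode 1: guard c·x = 0.1455 hit at Δt = 0.9621 (t = 4.5197), x⁻ = (-0.1455) → reset → x⁺ = (-0.0884), jump to mode 3
Mode 3: guard c·x = 0.3819 hit at Δt = 0.6123 (t = 5.1320), x⁻ = (0.3819) → reset → x⁺ = (-0.0492), jump to mode 0
Mode 0: flow for 0.7464 to horizon, guard not reached → x = (-0.0036)

1 0.8612 2->3
2 2.0903 3->0
3 3.5576 0->1
4 4.5197 1->3
5 5.1320 3->0
final: 0 -0.0036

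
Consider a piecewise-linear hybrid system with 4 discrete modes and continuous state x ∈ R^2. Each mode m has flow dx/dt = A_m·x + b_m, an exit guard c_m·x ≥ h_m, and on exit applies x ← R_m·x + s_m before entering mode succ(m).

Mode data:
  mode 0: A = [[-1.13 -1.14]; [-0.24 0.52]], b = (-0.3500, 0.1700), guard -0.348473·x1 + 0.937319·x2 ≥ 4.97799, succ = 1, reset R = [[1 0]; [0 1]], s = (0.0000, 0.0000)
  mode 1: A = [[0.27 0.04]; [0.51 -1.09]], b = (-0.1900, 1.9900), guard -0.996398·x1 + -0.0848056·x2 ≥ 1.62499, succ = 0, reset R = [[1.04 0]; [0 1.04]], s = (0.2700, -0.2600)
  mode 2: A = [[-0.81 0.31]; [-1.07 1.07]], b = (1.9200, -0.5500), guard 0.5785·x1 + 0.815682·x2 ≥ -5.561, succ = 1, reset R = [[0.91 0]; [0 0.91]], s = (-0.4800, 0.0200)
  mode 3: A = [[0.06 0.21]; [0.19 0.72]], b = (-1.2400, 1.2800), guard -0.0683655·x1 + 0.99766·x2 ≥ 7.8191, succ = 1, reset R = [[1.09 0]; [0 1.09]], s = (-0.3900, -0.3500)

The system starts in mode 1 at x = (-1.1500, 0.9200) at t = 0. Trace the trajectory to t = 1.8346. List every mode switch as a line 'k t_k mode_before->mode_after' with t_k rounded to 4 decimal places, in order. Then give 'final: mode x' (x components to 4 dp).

Mode 1: guard c·x = 1.6250 hit at Δt = 1.0732 (t = 1.0732), x⁻ = (-1.7218, 1.0679) → reset → x⁺ = (-1.5206, 0.8506), jump to mode 0
Mode 0: flow for 0.7614 to horizon, guard not reached → x = (-1.6007, 1.7586)

1 1.0732 1->0
final: 0 -1.6007 1.7586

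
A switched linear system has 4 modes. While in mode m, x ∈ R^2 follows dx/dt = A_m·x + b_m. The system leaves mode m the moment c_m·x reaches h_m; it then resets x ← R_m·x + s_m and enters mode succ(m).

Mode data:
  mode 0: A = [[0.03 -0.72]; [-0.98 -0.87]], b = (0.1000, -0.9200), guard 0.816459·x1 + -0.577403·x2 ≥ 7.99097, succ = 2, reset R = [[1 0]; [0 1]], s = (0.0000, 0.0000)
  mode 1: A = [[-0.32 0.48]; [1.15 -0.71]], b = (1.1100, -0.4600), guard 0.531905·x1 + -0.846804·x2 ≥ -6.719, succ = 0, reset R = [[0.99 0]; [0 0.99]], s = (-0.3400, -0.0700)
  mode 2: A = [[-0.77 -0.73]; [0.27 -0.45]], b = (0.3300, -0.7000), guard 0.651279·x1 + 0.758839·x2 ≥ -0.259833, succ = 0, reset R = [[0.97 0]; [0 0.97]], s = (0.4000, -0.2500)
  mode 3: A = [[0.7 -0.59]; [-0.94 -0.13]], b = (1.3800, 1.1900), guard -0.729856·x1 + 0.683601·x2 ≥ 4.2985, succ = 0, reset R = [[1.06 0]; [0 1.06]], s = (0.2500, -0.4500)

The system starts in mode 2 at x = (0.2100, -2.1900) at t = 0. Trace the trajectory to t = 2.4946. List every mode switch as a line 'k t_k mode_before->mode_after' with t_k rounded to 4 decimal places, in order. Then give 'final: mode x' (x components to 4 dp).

1 1.3348 2->0
final: 0 4.2345 -3.5595

Mode 2: guard c·x = -0.2598 hit at Δt = 1.3348 (t = 1.3348), x⁻ = (1.4837, -1.6158) → reset → x⁺ = (1.8392, -1.8173), jump to mode 0
Mode 0: flow for 1.1598 to horizon, guard not reached → x = (4.2345, -3.5595)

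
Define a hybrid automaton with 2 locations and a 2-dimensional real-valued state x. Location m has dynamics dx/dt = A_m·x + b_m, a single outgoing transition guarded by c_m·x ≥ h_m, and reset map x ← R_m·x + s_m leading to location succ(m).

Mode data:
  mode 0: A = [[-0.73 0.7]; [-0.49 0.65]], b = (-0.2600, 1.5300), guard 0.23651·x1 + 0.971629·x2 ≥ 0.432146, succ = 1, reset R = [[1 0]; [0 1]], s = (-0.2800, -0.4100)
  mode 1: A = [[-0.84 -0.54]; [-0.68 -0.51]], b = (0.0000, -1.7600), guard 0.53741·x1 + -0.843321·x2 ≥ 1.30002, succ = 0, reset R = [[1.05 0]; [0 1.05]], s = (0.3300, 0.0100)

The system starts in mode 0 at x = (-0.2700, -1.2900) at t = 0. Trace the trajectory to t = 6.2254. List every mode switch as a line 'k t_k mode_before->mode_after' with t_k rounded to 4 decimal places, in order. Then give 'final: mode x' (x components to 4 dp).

1 1.2607 0->1
2 2.6507 1->0
3 4.3874 0->1
4 5.7551 1->0
final: 0 -0.1723 -1.2685

Mode 0: guard c·x = 0.4321 hit at Δt = 1.2607 (t = 1.2607), x⁻ = (-0.5271, 0.5731) → reset → x⁺ = (-0.8071, 0.1631), jump to mode 1
Mode 1: guard c·x = 1.3000 hit at Δt = 1.3900 (t = 2.6507), x⁻ = (0.1161, -1.4675) → reset → x⁺ = (0.4519, -1.5309), jump to mode 0
Mode 0: guard c·x = 0.4321 hit at Δt = 1.7367 (t = 4.3874), x⁻ = (-0.4898, 0.5640) → reset → x⁺ = (-0.7698, 0.1540), jump to mode 1
Mode 1: guard c·x = 1.3000 hit at Δt = 1.3677 (t = 5.7551), x⁻ = (0.1205, -1.4647) → reset → x⁺ = (0.4566, -1.5280), jump to mode 0
Mode 0: flow for 0.4703 to horizon, guard not reached → x = (-0.1723, -1.2685)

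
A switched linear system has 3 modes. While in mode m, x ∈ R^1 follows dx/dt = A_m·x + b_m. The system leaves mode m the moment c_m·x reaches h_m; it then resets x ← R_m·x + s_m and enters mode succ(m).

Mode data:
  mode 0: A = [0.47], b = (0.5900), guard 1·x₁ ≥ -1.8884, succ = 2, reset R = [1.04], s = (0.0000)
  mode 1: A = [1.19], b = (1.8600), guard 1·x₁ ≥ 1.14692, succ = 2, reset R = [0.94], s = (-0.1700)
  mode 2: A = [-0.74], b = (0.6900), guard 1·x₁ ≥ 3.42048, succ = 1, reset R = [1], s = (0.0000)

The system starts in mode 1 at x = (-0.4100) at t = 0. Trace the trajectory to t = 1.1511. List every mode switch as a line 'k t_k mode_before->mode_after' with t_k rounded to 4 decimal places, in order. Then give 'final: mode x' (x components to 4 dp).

Mode 1: guard c·x = 1.1469 hit at Δt = 0.7181 (t = 0.7181), x⁻ = (1.1469) → reset → x⁺ = (0.9081), jump to mode 2
Mode 2: flow for 0.4330 to horizon, guard not reached → x = (0.9148)

1 0.7181 1->2
final: 2 0.9148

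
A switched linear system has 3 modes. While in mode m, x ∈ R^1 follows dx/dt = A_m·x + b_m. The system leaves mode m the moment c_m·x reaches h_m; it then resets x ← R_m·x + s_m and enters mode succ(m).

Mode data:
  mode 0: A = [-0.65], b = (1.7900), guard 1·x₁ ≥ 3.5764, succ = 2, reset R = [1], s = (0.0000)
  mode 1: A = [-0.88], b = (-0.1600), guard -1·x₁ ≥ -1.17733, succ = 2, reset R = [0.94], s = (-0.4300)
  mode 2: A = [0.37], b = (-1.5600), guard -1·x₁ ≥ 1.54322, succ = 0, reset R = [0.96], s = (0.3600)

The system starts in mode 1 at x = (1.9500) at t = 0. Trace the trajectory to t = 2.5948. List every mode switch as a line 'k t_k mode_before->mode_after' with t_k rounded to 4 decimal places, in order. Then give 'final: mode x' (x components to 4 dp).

1 0.5115 1->2
2 1.8273 2->0
final: 0 0.4007

Mode 1: guard c·x = -1.1773 hit at Δt = 0.5115 (t = 0.5115), x⁻ = (1.1773) → reset → x⁺ = (0.6767), jump to mode 2
Mode 2: guard c·x = 1.5432 hit at Δt = 1.3158 (t = 1.8273), x⁻ = (-1.5432) → reset → x⁺ = (-1.1215), jump to mode 0
Mode 0: flow for 0.7675 to horizon, guard not reached → x = (0.4007)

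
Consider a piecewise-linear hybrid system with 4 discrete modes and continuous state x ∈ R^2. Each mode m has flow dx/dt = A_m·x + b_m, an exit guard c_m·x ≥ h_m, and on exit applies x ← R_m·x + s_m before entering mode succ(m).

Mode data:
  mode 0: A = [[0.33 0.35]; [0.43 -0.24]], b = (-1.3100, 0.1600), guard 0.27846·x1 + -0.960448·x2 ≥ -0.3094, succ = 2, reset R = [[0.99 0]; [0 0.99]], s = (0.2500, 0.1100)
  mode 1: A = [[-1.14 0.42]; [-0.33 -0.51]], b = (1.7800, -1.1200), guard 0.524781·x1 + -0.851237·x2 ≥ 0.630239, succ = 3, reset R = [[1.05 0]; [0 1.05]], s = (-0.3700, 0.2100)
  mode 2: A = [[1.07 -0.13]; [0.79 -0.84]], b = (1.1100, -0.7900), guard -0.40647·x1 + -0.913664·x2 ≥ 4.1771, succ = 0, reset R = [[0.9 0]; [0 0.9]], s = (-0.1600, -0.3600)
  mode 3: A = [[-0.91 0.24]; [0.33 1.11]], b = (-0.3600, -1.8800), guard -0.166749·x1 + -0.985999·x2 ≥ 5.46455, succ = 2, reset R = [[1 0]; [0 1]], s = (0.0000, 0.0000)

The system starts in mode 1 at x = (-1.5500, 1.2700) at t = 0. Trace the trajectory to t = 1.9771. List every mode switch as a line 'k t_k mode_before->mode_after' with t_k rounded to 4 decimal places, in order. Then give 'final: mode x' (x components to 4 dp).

Mode 1: guard c·x = 0.6302 hit at Δt = 1.1260 (t = 1.1260), x⁻ = (0.7911, -0.2526) → reset → x⁺ = (0.4607, -0.0553), jump to mode 3
Mode 3: flow for 0.8511 to horizon, guard not reached → x = (-0.1906, -2.7170)

1 1.1260 1->3
final: 3 -0.1906 -2.7170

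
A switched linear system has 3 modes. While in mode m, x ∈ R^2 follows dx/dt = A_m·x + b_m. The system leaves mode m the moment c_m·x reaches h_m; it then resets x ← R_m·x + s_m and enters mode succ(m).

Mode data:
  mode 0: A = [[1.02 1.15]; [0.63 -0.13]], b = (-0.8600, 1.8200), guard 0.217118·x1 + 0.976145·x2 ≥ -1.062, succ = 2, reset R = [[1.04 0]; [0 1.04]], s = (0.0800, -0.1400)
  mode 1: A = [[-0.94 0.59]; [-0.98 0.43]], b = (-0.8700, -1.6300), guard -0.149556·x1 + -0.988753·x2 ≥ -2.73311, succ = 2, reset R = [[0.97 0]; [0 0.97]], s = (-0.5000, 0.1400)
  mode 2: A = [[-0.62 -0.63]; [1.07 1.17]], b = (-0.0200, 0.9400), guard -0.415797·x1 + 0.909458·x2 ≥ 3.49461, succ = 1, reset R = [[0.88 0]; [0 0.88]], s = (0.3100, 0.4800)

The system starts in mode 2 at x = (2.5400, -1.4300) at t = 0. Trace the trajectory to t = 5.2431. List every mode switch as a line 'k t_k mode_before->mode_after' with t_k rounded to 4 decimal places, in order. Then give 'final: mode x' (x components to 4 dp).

Mode 2: guard c·x = 3.4946 hit at Δt = 1.4881 (t = 1.4881), x⁻ = (0.2547, 3.9590) → reset → x⁺ = (0.5342, 3.9639), jump to mode 1
Mode 1: guard c·x = -2.7331 hit at Δt = 1.3141 (t = 2.8022), x⁻ = (0.9500, 2.6205) → reset → x⁺ = (0.4215, 2.6819), jump to mode 2
Mode 2: guard c·x = 3.4946 hit at Δt = 0.2293 (t = 3.0314), x⁻ = (-0.0753, 3.8081) → reset → x⁺ = (0.2438, 3.8311), jump to mode 1
Mode 1: guard c·x = -2.7331 hit at Δt = 1.3721 (t = 4.4036), x⁻ = (0.8650, 2.6334) → reset → x⁺ = (0.3391, 2.6944), jump to mode 2
Mode 2: guard c·x = 3.4946 hit at Δt = 0.2249 (t = 4.6285), x⁻ = (-0.1371, 3.7798) → reset → x⁺ = (0.1893, 3.8062), jump to mode 1
Mode 1: flow for 0.6146 to horizon, guard not reached → x = (0.7091, 3.4852)

1 1.4881 2->1
2 2.8022 1->2
3 3.0314 2->1
4 4.4036 1->2
5 4.6285 2->1
final: 1 0.7091 3.4852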